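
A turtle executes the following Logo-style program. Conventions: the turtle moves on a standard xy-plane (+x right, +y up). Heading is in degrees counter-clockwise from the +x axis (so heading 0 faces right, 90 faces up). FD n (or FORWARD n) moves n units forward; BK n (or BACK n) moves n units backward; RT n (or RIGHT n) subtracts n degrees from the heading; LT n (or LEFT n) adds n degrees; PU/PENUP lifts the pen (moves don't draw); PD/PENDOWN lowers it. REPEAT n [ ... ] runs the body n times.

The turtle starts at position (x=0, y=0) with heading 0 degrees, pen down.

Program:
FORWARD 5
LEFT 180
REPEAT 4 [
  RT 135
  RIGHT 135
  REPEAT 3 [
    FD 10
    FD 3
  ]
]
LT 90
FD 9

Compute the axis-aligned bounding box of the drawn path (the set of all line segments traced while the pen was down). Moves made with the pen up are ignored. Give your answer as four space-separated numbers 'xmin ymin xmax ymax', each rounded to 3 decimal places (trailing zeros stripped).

Executing turtle program step by step:
Start: pos=(0,0), heading=0, pen down
FD 5: (0,0) -> (5,0) [heading=0, draw]
LT 180: heading 0 -> 180
REPEAT 4 [
  -- iteration 1/4 --
  RT 135: heading 180 -> 45
  RT 135: heading 45 -> 270
  REPEAT 3 [
    -- iteration 1/3 --
    FD 10: (5,0) -> (5,-10) [heading=270, draw]
    FD 3: (5,-10) -> (5,-13) [heading=270, draw]
    -- iteration 2/3 --
    FD 10: (5,-13) -> (5,-23) [heading=270, draw]
    FD 3: (5,-23) -> (5,-26) [heading=270, draw]
    -- iteration 3/3 --
    FD 10: (5,-26) -> (5,-36) [heading=270, draw]
    FD 3: (5,-36) -> (5,-39) [heading=270, draw]
  ]
  -- iteration 2/4 --
  RT 135: heading 270 -> 135
  RT 135: heading 135 -> 0
  REPEAT 3 [
    -- iteration 1/3 --
    FD 10: (5,-39) -> (15,-39) [heading=0, draw]
    FD 3: (15,-39) -> (18,-39) [heading=0, draw]
    -- iteration 2/3 --
    FD 10: (18,-39) -> (28,-39) [heading=0, draw]
    FD 3: (28,-39) -> (31,-39) [heading=0, draw]
    -- iteration 3/3 --
    FD 10: (31,-39) -> (41,-39) [heading=0, draw]
    FD 3: (41,-39) -> (44,-39) [heading=0, draw]
  ]
  -- iteration 3/4 --
  RT 135: heading 0 -> 225
  RT 135: heading 225 -> 90
  REPEAT 3 [
    -- iteration 1/3 --
    FD 10: (44,-39) -> (44,-29) [heading=90, draw]
    FD 3: (44,-29) -> (44,-26) [heading=90, draw]
    -- iteration 2/3 --
    FD 10: (44,-26) -> (44,-16) [heading=90, draw]
    FD 3: (44,-16) -> (44,-13) [heading=90, draw]
    -- iteration 3/3 --
    FD 10: (44,-13) -> (44,-3) [heading=90, draw]
    FD 3: (44,-3) -> (44,0) [heading=90, draw]
  ]
  -- iteration 4/4 --
  RT 135: heading 90 -> 315
  RT 135: heading 315 -> 180
  REPEAT 3 [
    -- iteration 1/3 --
    FD 10: (44,0) -> (34,0) [heading=180, draw]
    FD 3: (34,0) -> (31,0) [heading=180, draw]
    -- iteration 2/3 --
    FD 10: (31,0) -> (21,0) [heading=180, draw]
    FD 3: (21,0) -> (18,0) [heading=180, draw]
    -- iteration 3/3 --
    FD 10: (18,0) -> (8,0) [heading=180, draw]
    FD 3: (8,0) -> (5,0) [heading=180, draw]
  ]
]
LT 90: heading 180 -> 270
FD 9: (5,0) -> (5,-9) [heading=270, draw]
Final: pos=(5,-9), heading=270, 26 segment(s) drawn

Segment endpoints: x in {0, 5, 5, 5, 5, 5, 5, 8, 15, 18, 18, 21, 28, 31, 31, 34, 41, 44, 44, 44, 44}, y in {-39, -36, -29, -26, -23, -16, -13, -10, -9, -3, 0, 0, 0, 0, 0, 0, 0}
xmin=0, ymin=-39, xmax=44, ymax=0

Answer: 0 -39 44 0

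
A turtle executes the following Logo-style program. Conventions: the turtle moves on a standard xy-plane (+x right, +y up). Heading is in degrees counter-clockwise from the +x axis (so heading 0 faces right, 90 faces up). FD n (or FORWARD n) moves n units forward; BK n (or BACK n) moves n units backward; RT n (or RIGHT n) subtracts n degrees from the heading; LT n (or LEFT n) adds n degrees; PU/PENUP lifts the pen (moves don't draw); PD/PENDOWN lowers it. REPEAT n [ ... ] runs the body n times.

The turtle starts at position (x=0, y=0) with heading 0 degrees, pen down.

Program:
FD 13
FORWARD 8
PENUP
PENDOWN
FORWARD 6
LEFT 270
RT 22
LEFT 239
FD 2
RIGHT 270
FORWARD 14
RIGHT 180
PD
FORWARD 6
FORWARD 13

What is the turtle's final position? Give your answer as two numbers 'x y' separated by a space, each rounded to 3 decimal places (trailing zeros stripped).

Executing turtle program step by step:
Start: pos=(0,0), heading=0, pen down
FD 13: (0,0) -> (13,0) [heading=0, draw]
FD 8: (13,0) -> (21,0) [heading=0, draw]
PU: pen up
PD: pen down
FD 6: (21,0) -> (27,0) [heading=0, draw]
LT 270: heading 0 -> 270
RT 22: heading 270 -> 248
LT 239: heading 248 -> 127
FD 2: (27,0) -> (25.796,1.597) [heading=127, draw]
RT 270: heading 127 -> 217
FD 14: (25.796,1.597) -> (14.615,-6.828) [heading=217, draw]
RT 180: heading 217 -> 37
PD: pen down
FD 6: (14.615,-6.828) -> (19.407,-3.217) [heading=37, draw]
FD 13: (19.407,-3.217) -> (29.79,4.606) [heading=37, draw]
Final: pos=(29.79,4.606), heading=37, 7 segment(s) drawn

Answer: 29.79 4.606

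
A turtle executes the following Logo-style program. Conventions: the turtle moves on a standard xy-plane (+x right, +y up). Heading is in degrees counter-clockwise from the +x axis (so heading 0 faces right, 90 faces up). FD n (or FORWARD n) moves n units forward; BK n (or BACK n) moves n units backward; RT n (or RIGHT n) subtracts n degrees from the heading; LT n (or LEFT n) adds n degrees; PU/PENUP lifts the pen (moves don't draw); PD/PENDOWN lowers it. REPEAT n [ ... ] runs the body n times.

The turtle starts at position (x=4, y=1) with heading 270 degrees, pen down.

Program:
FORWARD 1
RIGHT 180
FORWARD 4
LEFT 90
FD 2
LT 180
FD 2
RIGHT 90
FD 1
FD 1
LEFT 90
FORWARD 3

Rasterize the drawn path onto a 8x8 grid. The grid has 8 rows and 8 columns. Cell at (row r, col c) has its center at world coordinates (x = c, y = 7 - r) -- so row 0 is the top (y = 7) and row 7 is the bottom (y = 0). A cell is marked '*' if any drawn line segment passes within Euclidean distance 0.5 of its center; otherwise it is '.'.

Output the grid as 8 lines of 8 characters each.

Segment 0: (4,1) -> (4,0)
Segment 1: (4,0) -> (4,4)
Segment 2: (4,4) -> (2,4)
Segment 3: (2,4) -> (4,4)
Segment 4: (4,4) -> (4,3)
Segment 5: (4,3) -> (4,2)
Segment 6: (4,2) -> (7,2)

Answer: ........
........
........
..***...
....*...
....****
....*...
....*...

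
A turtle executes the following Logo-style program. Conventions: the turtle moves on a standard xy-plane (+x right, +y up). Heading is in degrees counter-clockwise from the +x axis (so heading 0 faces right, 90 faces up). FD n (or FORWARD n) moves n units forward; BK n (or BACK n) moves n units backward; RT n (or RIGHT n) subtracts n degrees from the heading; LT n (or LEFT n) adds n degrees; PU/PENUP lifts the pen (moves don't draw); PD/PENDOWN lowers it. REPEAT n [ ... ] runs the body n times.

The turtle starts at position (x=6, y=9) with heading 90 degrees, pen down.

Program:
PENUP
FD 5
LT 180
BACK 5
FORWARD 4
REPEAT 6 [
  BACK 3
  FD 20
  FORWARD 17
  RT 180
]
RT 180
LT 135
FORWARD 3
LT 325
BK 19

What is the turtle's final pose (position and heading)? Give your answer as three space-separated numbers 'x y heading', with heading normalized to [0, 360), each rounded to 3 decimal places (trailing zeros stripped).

Answer: 22.59 16.178 190

Derivation:
Executing turtle program step by step:
Start: pos=(6,9), heading=90, pen down
PU: pen up
FD 5: (6,9) -> (6,14) [heading=90, move]
LT 180: heading 90 -> 270
BK 5: (6,14) -> (6,19) [heading=270, move]
FD 4: (6,19) -> (6,15) [heading=270, move]
REPEAT 6 [
  -- iteration 1/6 --
  BK 3: (6,15) -> (6,18) [heading=270, move]
  FD 20: (6,18) -> (6,-2) [heading=270, move]
  FD 17: (6,-2) -> (6,-19) [heading=270, move]
  RT 180: heading 270 -> 90
  -- iteration 2/6 --
  BK 3: (6,-19) -> (6,-22) [heading=90, move]
  FD 20: (6,-22) -> (6,-2) [heading=90, move]
  FD 17: (6,-2) -> (6,15) [heading=90, move]
  RT 180: heading 90 -> 270
  -- iteration 3/6 --
  BK 3: (6,15) -> (6,18) [heading=270, move]
  FD 20: (6,18) -> (6,-2) [heading=270, move]
  FD 17: (6,-2) -> (6,-19) [heading=270, move]
  RT 180: heading 270 -> 90
  -- iteration 4/6 --
  BK 3: (6,-19) -> (6,-22) [heading=90, move]
  FD 20: (6,-22) -> (6,-2) [heading=90, move]
  FD 17: (6,-2) -> (6,15) [heading=90, move]
  RT 180: heading 90 -> 270
  -- iteration 5/6 --
  BK 3: (6,15) -> (6,18) [heading=270, move]
  FD 20: (6,18) -> (6,-2) [heading=270, move]
  FD 17: (6,-2) -> (6,-19) [heading=270, move]
  RT 180: heading 270 -> 90
  -- iteration 6/6 --
  BK 3: (6,-19) -> (6,-22) [heading=90, move]
  FD 20: (6,-22) -> (6,-2) [heading=90, move]
  FD 17: (6,-2) -> (6,15) [heading=90, move]
  RT 180: heading 90 -> 270
]
RT 180: heading 270 -> 90
LT 135: heading 90 -> 225
FD 3: (6,15) -> (3.879,12.879) [heading=225, move]
LT 325: heading 225 -> 190
BK 19: (3.879,12.879) -> (22.59,16.178) [heading=190, move]
Final: pos=(22.59,16.178), heading=190, 0 segment(s) drawn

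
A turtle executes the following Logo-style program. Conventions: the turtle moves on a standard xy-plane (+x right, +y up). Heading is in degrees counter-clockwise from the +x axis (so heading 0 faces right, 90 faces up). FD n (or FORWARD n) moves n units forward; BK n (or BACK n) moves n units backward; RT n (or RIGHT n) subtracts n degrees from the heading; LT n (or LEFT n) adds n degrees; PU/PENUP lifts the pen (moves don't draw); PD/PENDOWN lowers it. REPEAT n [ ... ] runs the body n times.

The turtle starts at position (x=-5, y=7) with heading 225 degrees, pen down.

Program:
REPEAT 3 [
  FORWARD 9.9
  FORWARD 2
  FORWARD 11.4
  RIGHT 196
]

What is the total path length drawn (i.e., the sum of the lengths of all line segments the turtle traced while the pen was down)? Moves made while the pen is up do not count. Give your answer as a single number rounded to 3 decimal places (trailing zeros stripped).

Answer: 69.9

Derivation:
Executing turtle program step by step:
Start: pos=(-5,7), heading=225, pen down
REPEAT 3 [
  -- iteration 1/3 --
  FD 9.9: (-5,7) -> (-12,0) [heading=225, draw]
  FD 2: (-12,0) -> (-13.415,-1.415) [heading=225, draw]
  FD 11.4: (-13.415,-1.415) -> (-21.476,-9.476) [heading=225, draw]
  RT 196: heading 225 -> 29
  -- iteration 2/3 --
  FD 9.9: (-21.476,-9.476) -> (-12.817,-4.676) [heading=29, draw]
  FD 2: (-12.817,-4.676) -> (-11.068,-3.706) [heading=29, draw]
  FD 11.4: (-11.068,-3.706) -> (-1.097,1.82) [heading=29, draw]
  RT 196: heading 29 -> 193
  -- iteration 3/3 --
  FD 9.9: (-1.097,1.82) -> (-10.743,-0.407) [heading=193, draw]
  FD 2: (-10.743,-0.407) -> (-12.692,-0.856) [heading=193, draw]
  FD 11.4: (-12.692,-0.856) -> (-23.8,-3.421) [heading=193, draw]
  RT 196: heading 193 -> 357
]
Final: pos=(-23.8,-3.421), heading=357, 9 segment(s) drawn

Segment lengths:
  seg 1: (-5,7) -> (-12,0), length = 9.9
  seg 2: (-12,0) -> (-13.415,-1.415), length = 2
  seg 3: (-13.415,-1.415) -> (-21.476,-9.476), length = 11.4
  seg 4: (-21.476,-9.476) -> (-12.817,-4.676), length = 9.9
  seg 5: (-12.817,-4.676) -> (-11.068,-3.706), length = 2
  seg 6: (-11.068,-3.706) -> (-1.097,1.82), length = 11.4
  seg 7: (-1.097,1.82) -> (-10.743,-0.407), length = 9.9
  seg 8: (-10.743,-0.407) -> (-12.692,-0.856), length = 2
  seg 9: (-12.692,-0.856) -> (-23.8,-3.421), length = 11.4
Total = 69.9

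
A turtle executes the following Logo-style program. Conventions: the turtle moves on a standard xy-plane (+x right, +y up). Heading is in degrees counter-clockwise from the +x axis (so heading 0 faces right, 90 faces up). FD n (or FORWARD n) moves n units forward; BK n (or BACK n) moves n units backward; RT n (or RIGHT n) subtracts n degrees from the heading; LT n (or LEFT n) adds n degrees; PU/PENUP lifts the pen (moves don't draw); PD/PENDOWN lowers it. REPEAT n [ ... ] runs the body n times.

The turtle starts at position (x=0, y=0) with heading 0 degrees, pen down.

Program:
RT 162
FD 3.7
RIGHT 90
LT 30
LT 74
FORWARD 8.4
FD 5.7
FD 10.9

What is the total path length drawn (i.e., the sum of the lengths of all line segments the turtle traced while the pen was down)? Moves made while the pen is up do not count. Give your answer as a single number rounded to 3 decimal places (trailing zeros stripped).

Executing turtle program step by step:
Start: pos=(0,0), heading=0, pen down
RT 162: heading 0 -> 198
FD 3.7: (0,0) -> (-3.519,-1.143) [heading=198, draw]
RT 90: heading 198 -> 108
LT 30: heading 108 -> 138
LT 74: heading 138 -> 212
FD 8.4: (-3.519,-1.143) -> (-10.643,-5.595) [heading=212, draw]
FD 5.7: (-10.643,-5.595) -> (-15.476,-8.615) [heading=212, draw]
FD 10.9: (-15.476,-8.615) -> (-24.72,-14.391) [heading=212, draw]
Final: pos=(-24.72,-14.391), heading=212, 4 segment(s) drawn

Segment lengths:
  seg 1: (0,0) -> (-3.519,-1.143), length = 3.7
  seg 2: (-3.519,-1.143) -> (-10.643,-5.595), length = 8.4
  seg 3: (-10.643,-5.595) -> (-15.476,-8.615), length = 5.7
  seg 4: (-15.476,-8.615) -> (-24.72,-14.391), length = 10.9
Total = 28.7

Answer: 28.7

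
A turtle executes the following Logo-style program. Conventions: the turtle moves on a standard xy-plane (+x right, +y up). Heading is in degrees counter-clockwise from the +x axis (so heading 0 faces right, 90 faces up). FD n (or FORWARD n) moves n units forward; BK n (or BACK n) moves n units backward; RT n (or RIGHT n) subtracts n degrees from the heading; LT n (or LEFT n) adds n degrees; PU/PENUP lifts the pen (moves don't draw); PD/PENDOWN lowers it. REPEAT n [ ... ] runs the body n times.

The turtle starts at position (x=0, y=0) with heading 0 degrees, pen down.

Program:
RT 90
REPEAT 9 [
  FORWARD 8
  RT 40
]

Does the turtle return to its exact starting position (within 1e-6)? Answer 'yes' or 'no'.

Answer: yes

Derivation:
Executing turtle program step by step:
Start: pos=(0,0), heading=0, pen down
RT 90: heading 0 -> 270
REPEAT 9 [
  -- iteration 1/9 --
  FD 8: (0,0) -> (0,-8) [heading=270, draw]
  RT 40: heading 270 -> 230
  -- iteration 2/9 --
  FD 8: (0,-8) -> (-5.142,-14.128) [heading=230, draw]
  RT 40: heading 230 -> 190
  -- iteration 3/9 --
  FD 8: (-5.142,-14.128) -> (-13.021,-15.518) [heading=190, draw]
  RT 40: heading 190 -> 150
  -- iteration 4/9 --
  FD 8: (-13.021,-15.518) -> (-19.949,-11.518) [heading=150, draw]
  RT 40: heading 150 -> 110
  -- iteration 5/9 --
  FD 8: (-19.949,-11.518) -> (-22.685,-4) [heading=110, draw]
  RT 40: heading 110 -> 70
  -- iteration 6/9 --
  FD 8: (-22.685,-4) -> (-19.949,3.518) [heading=70, draw]
  RT 40: heading 70 -> 30
  -- iteration 7/9 --
  FD 8: (-19.949,3.518) -> (-13.021,7.518) [heading=30, draw]
  RT 40: heading 30 -> 350
  -- iteration 8/9 --
  FD 8: (-13.021,7.518) -> (-5.142,6.128) [heading=350, draw]
  RT 40: heading 350 -> 310
  -- iteration 9/9 --
  FD 8: (-5.142,6.128) -> (0,0) [heading=310, draw]
  RT 40: heading 310 -> 270
]
Final: pos=(0,0), heading=270, 9 segment(s) drawn

Start position: (0, 0)
Final position: (0, 0)
Distance = 0; < 1e-6 -> CLOSED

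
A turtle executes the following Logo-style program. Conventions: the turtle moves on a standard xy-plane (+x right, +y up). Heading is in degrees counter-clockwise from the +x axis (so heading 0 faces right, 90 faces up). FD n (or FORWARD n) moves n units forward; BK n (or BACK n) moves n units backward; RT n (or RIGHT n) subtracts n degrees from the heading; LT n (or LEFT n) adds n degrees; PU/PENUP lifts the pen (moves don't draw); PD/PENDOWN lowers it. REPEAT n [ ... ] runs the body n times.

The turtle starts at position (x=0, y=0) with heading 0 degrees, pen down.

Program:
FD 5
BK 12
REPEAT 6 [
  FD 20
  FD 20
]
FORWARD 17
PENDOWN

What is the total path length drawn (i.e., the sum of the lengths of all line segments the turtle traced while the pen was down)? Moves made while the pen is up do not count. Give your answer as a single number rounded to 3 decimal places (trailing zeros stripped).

Executing turtle program step by step:
Start: pos=(0,0), heading=0, pen down
FD 5: (0,0) -> (5,0) [heading=0, draw]
BK 12: (5,0) -> (-7,0) [heading=0, draw]
REPEAT 6 [
  -- iteration 1/6 --
  FD 20: (-7,0) -> (13,0) [heading=0, draw]
  FD 20: (13,0) -> (33,0) [heading=0, draw]
  -- iteration 2/6 --
  FD 20: (33,0) -> (53,0) [heading=0, draw]
  FD 20: (53,0) -> (73,0) [heading=0, draw]
  -- iteration 3/6 --
  FD 20: (73,0) -> (93,0) [heading=0, draw]
  FD 20: (93,0) -> (113,0) [heading=0, draw]
  -- iteration 4/6 --
  FD 20: (113,0) -> (133,0) [heading=0, draw]
  FD 20: (133,0) -> (153,0) [heading=0, draw]
  -- iteration 5/6 --
  FD 20: (153,0) -> (173,0) [heading=0, draw]
  FD 20: (173,0) -> (193,0) [heading=0, draw]
  -- iteration 6/6 --
  FD 20: (193,0) -> (213,0) [heading=0, draw]
  FD 20: (213,0) -> (233,0) [heading=0, draw]
]
FD 17: (233,0) -> (250,0) [heading=0, draw]
PD: pen down
Final: pos=(250,0), heading=0, 15 segment(s) drawn

Segment lengths:
  seg 1: (0,0) -> (5,0), length = 5
  seg 2: (5,0) -> (-7,0), length = 12
  seg 3: (-7,0) -> (13,0), length = 20
  seg 4: (13,0) -> (33,0), length = 20
  seg 5: (33,0) -> (53,0), length = 20
  seg 6: (53,0) -> (73,0), length = 20
  seg 7: (73,0) -> (93,0), length = 20
  seg 8: (93,0) -> (113,0), length = 20
  seg 9: (113,0) -> (133,0), length = 20
  seg 10: (133,0) -> (153,0), length = 20
  seg 11: (153,0) -> (173,0), length = 20
  seg 12: (173,0) -> (193,0), length = 20
  seg 13: (193,0) -> (213,0), length = 20
  seg 14: (213,0) -> (233,0), length = 20
  seg 15: (233,0) -> (250,0), length = 17
Total = 274

Answer: 274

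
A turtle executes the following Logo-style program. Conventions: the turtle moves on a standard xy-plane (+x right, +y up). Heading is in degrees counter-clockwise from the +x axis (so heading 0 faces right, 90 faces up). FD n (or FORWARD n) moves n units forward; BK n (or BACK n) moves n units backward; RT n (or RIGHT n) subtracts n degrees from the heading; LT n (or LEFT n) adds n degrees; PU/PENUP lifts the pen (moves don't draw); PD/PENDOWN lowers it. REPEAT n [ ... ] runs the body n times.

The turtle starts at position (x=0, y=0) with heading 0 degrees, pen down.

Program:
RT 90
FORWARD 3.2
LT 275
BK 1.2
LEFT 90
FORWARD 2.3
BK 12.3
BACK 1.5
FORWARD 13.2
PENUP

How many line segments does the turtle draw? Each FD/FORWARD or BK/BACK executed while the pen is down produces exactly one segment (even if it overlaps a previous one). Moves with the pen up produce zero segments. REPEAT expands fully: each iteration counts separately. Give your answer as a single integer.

Answer: 6

Derivation:
Executing turtle program step by step:
Start: pos=(0,0), heading=0, pen down
RT 90: heading 0 -> 270
FD 3.2: (0,0) -> (0,-3.2) [heading=270, draw]
LT 275: heading 270 -> 185
BK 1.2: (0,-3.2) -> (1.195,-3.095) [heading=185, draw]
LT 90: heading 185 -> 275
FD 2.3: (1.195,-3.095) -> (1.396,-5.387) [heading=275, draw]
BK 12.3: (1.396,-5.387) -> (0.324,6.867) [heading=275, draw]
BK 1.5: (0.324,6.867) -> (0.193,8.361) [heading=275, draw]
FD 13.2: (0.193,8.361) -> (1.344,-4.789) [heading=275, draw]
PU: pen up
Final: pos=(1.344,-4.789), heading=275, 6 segment(s) drawn
Segments drawn: 6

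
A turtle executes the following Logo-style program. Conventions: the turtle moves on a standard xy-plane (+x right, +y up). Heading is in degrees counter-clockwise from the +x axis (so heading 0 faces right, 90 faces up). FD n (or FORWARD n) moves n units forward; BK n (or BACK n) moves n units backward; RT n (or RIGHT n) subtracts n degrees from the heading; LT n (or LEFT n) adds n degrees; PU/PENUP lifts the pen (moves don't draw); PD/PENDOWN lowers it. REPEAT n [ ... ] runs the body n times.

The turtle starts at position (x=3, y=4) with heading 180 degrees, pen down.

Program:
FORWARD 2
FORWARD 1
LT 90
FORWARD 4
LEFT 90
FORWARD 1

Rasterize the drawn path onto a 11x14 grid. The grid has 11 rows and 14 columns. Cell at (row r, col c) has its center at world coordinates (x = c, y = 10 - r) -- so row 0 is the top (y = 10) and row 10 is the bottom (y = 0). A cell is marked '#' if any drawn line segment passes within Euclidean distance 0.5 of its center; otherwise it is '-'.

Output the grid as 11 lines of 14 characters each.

Segment 0: (3,4) -> (1,4)
Segment 1: (1,4) -> (0,4)
Segment 2: (0,4) -> (-0,0)
Segment 3: (-0,0) -> (1,-0)

Answer: --------------
--------------
--------------
--------------
--------------
--------------
####----------
#-------------
#-------------
#-------------
##------------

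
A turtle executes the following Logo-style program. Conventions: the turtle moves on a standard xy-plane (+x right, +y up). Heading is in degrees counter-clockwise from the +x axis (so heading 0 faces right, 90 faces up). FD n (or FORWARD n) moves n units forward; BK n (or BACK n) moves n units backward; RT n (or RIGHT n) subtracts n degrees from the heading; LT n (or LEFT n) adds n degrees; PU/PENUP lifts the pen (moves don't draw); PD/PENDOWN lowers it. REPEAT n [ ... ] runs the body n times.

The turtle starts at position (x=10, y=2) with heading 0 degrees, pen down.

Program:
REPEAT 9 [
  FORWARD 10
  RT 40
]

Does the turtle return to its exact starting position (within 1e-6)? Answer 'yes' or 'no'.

Executing turtle program step by step:
Start: pos=(10,2), heading=0, pen down
REPEAT 9 [
  -- iteration 1/9 --
  FD 10: (10,2) -> (20,2) [heading=0, draw]
  RT 40: heading 0 -> 320
  -- iteration 2/9 --
  FD 10: (20,2) -> (27.66,-4.428) [heading=320, draw]
  RT 40: heading 320 -> 280
  -- iteration 3/9 --
  FD 10: (27.66,-4.428) -> (29.397,-14.276) [heading=280, draw]
  RT 40: heading 280 -> 240
  -- iteration 4/9 --
  FD 10: (29.397,-14.276) -> (24.397,-22.936) [heading=240, draw]
  RT 40: heading 240 -> 200
  -- iteration 5/9 --
  FD 10: (24.397,-22.936) -> (15,-26.356) [heading=200, draw]
  RT 40: heading 200 -> 160
  -- iteration 6/9 --
  FD 10: (15,-26.356) -> (5.603,-22.936) [heading=160, draw]
  RT 40: heading 160 -> 120
  -- iteration 7/9 --
  FD 10: (5.603,-22.936) -> (0.603,-14.276) [heading=120, draw]
  RT 40: heading 120 -> 80
  -- iteration 8/9 --
  FD 10: (0.603,-14.276) -> (2.34,-4.428) [heading=80, draw]
  RT 40: heading 80 -> 40
  -- iteration 9/9 --
  FD 10: (2.34,-4.428) -> (10,2) [heading=40, draw]
  RT 40: heading 40 -> 0
]
Final: pos=(10,2), heading=0, 9 segment(s) drawn

Start position: (10, 2)
Final position: (10, 2)
Distance = 0; < 1e-6 -> CLOSED

Answer: yes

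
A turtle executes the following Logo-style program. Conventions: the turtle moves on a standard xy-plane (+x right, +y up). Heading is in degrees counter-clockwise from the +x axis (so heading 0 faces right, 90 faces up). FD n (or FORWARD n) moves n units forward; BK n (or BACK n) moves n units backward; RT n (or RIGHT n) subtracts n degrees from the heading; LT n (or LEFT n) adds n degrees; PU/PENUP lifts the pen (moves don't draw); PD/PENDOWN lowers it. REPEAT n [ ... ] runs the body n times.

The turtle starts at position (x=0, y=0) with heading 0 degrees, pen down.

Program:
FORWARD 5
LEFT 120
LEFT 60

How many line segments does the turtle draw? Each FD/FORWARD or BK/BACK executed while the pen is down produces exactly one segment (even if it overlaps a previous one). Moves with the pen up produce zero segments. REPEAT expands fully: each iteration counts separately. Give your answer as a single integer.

Answer: 1

Derivation:
Executing turtle program step by step:
Start: pos=(0,0), heading=0, pen down
FD 5: (0,0) -> (5,0) [heading=0, draw]
LT 120: heading 0 -> 120
LT 60: heading 120 -> 180
Final: pos=(5,0), heading=180, 1 segment(s) drawn
Segments drawn: 1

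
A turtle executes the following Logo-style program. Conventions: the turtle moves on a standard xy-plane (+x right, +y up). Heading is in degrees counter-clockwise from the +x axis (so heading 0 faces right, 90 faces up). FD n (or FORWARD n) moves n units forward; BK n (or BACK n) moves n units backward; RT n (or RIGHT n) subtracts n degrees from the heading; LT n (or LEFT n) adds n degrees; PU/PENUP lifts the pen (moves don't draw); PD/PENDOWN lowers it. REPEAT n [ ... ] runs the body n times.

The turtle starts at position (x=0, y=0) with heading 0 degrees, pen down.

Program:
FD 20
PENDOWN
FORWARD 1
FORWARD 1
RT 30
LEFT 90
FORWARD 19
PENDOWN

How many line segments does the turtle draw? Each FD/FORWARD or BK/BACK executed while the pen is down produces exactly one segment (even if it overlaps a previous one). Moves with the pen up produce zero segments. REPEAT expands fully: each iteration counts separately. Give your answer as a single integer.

Executing turtle program step by step:
Start: pos=(0,0), heading=0, pen down
FD 20: (0,0) -> (20,0) [heading=0, draw]
PD: pen down
FD 1: (20,0) -> (21,0) [heading=0, draw]
FD 1: (21,0) -> (22,0) [heading=0, draw]
RT 30: heading 0 -> 330
LT 90: heading 330 -> 60
FD 19: (22,0) -> (31.5,16.454) [heading=60, draw]
PD: pen down
Final: pos=(31.5,16.454), heading=60, 4 segment(s) drawn
Segments drawn: 4

Answer: 4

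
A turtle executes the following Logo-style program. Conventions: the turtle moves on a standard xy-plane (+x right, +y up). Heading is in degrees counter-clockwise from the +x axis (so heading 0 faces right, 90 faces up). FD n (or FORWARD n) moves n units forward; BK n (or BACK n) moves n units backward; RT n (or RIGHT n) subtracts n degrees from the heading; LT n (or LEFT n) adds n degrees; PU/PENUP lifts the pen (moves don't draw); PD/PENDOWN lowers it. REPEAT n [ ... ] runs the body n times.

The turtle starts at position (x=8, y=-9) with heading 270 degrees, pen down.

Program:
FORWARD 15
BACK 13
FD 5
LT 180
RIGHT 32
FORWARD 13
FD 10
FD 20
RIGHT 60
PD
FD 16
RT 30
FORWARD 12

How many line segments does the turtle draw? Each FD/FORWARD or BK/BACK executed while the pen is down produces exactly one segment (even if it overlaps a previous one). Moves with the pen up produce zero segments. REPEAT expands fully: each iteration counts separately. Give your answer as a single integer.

Executing turtle program step by step:
Start: pos=(8,-9), heading=270, pen down
FD 15: (8,-9) -> (8,-24) [heading=270, draw]
BK 13: (8,-24) -> (8,-11) [heading=270, draw]
FD 5: (8,-11) -> (8,-16) [heading=270, draw]
LT 180: heading 270 -> 90
RT 32: heading 90 -> 58
FD 13: (8,-16) -> (14.889,-4.975) [heading=58, draw]
FD 10: (14.889,-4.975) -> (20.188,3.505) [heading=58, draw]
FD 20: (20.188,3.505) -> (30.787,20.466) [heading=58, draw]
RT 60: heading 58 -> 358
PD: pen down
FD 16: (30.787,20.466) -> (46.777,19.908) [heading=358, draw]
RT 30: heading 358 -> 328
FD 12: (46.777,19.908) -> (56.953,13.549) [heading=328, draw]
Final: pos=(56.953,13.549), heading=328, 8 segment(s) drawn
Segments drawn: 8

Answer: 8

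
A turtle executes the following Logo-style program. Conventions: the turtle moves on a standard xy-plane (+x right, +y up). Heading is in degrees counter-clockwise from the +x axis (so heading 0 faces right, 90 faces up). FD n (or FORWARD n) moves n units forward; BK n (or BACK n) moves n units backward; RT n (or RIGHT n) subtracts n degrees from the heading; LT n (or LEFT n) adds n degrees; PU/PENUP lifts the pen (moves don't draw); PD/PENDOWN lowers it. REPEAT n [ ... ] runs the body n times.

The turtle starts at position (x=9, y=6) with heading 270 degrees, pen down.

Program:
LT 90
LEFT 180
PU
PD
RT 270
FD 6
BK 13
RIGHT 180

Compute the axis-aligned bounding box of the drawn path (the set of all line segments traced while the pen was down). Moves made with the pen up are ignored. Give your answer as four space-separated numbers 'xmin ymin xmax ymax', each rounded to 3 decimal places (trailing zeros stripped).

Executing turtle program step by step:
Start: pos=(9,6), heading=270, pen down
LT 90: heading 270 -> 0
LT 180: heading 0 -> 180
PU: pen up
PD: pen down
RT 270: heading 180 -> 270
FD 6: (9,6) -> (9,0) [heading=270, draw]
BK 13: (9,0) -> (9,13) [heading=270, draw]
RT 180: heading 270 -> 90
Final: pos=(9,13), heading=90, 2 segment(s) drawn

Segment endpoints: x in {9, 9}, y in {0, 6, 13}
xmin=9, ymin=0, xmax=9, ymax=13

Answer: 9 0 9 13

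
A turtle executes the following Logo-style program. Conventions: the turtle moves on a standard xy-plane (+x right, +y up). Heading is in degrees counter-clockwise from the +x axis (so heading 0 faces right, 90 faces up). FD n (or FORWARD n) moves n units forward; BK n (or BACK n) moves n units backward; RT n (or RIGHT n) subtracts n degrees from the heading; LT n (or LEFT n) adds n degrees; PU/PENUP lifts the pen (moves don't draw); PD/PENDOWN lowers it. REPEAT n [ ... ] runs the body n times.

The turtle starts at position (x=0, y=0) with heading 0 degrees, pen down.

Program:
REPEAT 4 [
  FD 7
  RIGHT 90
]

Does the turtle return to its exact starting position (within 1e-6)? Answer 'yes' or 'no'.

Answer: yes

Derivation:
Executing turtle program step by step:
Start: pos=(0,0), heading=0, pen down
REPEAT 4 [
  -- iteration 1/4 --
  FD 7: (0,0) -> (7,0) [heading=0, draw]
  RT 90: heading 0 -> 270
  -- iteration 2/4 --
  FD 7: (7,0) -> (7,-7) [heading=270, draw]
  RT 90: heading 270 -> 180
  -- iteration 3/4 --
  FD 7: (7,-7) -> (0,-7) [heading=180, draw]
  RT 90: heading 180 -> 90
  -- iteration 4/4 --
  FD 7: (0,-7) -> (0,0) [heading=90, draw]
  RT 90: heading 90 -> 0
]
Final: pos=(0,0), heading=0, 4 segment(s) drawn

Start position: (0, 0)
Final position: (0, 0)
Distance = 0; < 1e-6 -> CLOSED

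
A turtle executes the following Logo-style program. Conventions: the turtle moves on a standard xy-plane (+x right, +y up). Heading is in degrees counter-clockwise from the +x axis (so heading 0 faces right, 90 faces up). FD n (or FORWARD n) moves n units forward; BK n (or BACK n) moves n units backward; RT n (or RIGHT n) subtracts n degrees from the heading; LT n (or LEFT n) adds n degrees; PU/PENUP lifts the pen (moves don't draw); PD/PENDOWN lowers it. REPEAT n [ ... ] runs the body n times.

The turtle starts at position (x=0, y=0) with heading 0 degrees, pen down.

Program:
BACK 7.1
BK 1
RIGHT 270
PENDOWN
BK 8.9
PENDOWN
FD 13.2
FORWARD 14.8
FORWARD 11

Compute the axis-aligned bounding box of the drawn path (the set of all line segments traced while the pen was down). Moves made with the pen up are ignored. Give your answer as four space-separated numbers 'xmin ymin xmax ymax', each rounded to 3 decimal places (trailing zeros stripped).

Executing turtle program step by step:
Start: pos=(0,0), heading=0, pen down
BK 7.1: (0,0) -> (-7.1,0) [heading=0, draw]
BK 1: (-7.1,0) -> (-8.1,0) [heading=0, draw]
RT 270: heading 0 -> 90
PD: pen down
BK 8.9: (-8.1,0) -> (-8.1,-8.9) [heading=90, draw]
PD: pen down
FD 13.2: (-8.1,-8.9) -> (-8.1,4.3) [heading=90, draw]
FD 14.8: (-8.1,4.3) -> (-8.1,19.1) [heading=90, draw]
FD 11: (-8.1,19.1) -> (-8.1,30.1) [heading=90, draw]
Final: pos=(-8.1,30.1), heading=90, 6 segment(s) drawn

Segment endpoints: x in {-8.1, -8.1, -8.1, -8.1, -7.1, 0}, y in {-8.9, 0, 4.3, 19.1, 30.1}
xmin=-8.1, ymin=-8.9, xmax=0, ymax=30.1

Answer: -8.1 -8.9 0 30.1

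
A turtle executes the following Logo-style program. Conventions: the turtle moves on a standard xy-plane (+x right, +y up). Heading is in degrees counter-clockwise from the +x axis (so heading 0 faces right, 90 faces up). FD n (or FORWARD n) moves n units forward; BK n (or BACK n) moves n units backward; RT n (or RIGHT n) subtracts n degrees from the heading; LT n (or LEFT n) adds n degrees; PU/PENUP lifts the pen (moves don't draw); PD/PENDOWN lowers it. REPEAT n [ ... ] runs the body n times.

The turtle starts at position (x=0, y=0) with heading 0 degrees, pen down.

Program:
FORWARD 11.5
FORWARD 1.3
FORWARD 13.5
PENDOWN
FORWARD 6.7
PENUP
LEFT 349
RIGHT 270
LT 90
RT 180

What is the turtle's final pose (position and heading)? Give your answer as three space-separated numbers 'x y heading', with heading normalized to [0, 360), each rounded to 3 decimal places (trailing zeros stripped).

Executing turtle program step by step:
Start: pos=(0,0), heading=0, pen down
FD 11.5: (0,0) -> (11.5,0) [heading=0, draw]
FD 1.3: (11.5,0) -> (12.8,0) [heading=0, draw]
FD 13.5: (12.8,0) -> (26.3,0) [heading=0, draw]
PD: pen down
FD 6.7: (26.3,0) -> (33,0) [heading=0, draw]
PU: pen up
LT 349: heading 0 -> 349
RT 270: heading 349 -> 79
LT 90: heading 79 -> 169
RT 180: heading 169 -> 349
Final: pos=(33,0), heading=349, 4 segment(s) drawn

Answer: 33 0 349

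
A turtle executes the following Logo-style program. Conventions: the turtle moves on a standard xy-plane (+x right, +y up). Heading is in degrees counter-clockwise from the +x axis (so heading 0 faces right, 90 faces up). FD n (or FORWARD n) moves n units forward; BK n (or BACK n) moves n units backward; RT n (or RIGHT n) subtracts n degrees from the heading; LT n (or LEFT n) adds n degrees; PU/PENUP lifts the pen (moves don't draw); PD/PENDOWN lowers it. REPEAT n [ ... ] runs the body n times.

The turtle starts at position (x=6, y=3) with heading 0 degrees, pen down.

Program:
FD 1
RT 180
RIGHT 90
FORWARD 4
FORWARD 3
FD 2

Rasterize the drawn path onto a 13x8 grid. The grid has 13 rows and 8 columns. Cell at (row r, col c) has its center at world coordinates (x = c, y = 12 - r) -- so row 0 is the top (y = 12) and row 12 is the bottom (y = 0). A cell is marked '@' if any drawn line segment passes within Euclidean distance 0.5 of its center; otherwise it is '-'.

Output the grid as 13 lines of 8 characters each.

Segment 0: (6,3) -> (7,3)
Segment 1: (7,3) -> (7,7)
Segment 2: (7,7) -> (7,10)
Segment 3: (7,10) -> (7,12)

Answer: -------@
-------@
-------@
-------@
-------@
-------@
-------@
-------@
-------@
------@@
--------
--------
--------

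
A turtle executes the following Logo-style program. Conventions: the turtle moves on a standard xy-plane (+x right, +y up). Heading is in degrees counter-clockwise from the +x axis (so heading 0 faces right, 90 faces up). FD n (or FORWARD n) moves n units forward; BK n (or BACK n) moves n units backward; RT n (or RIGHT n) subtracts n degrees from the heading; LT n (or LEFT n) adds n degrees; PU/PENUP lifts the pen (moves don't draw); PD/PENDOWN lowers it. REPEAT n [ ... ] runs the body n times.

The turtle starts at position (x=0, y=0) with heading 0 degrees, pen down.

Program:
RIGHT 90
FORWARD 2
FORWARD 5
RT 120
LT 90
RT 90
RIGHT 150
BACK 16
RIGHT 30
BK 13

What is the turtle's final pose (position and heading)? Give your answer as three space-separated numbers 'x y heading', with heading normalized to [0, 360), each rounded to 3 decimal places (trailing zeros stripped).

Answer: -27.258 -0.5 330

Derivation:
Executing turtle program step by step:
Start: pos=(0,0), heading=0, pen down
RT 90: heading 0 -> 270
FD 2: (0,0) -> (0,-2) [heading=270, draw]
FD 5: (0,-2) -> (0,-7) [heading=270, draw]
RT 120: heading 270 -> 150
LT 90: heading 150 -> 240
RT 90: heading 240 -> 150
RT 150: heading 150 -> 0
BK 16: (0,-7) -> (-16,-7) [heading=0, draw]
RT 30: heading 0 -> 330
BK 13: (-16,-7) -> (-27.258,-0.5) [heading=330, draw]
Final: pos=(-27.258,-0.5), heading=330, 4 segment(s) drawn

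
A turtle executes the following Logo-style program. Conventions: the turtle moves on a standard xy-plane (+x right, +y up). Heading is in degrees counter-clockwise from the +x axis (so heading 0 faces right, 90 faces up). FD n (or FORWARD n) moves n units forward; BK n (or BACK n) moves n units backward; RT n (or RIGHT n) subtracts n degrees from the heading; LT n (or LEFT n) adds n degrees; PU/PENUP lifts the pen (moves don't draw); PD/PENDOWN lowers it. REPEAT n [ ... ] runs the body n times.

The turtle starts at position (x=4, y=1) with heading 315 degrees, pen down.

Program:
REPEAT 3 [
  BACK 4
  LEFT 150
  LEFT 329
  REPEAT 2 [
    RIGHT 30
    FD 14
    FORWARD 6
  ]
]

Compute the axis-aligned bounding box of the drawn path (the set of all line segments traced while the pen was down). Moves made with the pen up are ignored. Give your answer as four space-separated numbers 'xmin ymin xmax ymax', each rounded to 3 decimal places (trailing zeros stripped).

Answer: -1.142 1 34.964 77.424

Derivation:
Executing turtle program step by step:
Start: pos=(4,1), heading=315, pen down
REPEAT 3 [
  -- iteration 1/3 --
  BK 4: (4,1) -> (1.172,3.828) [heading=315, draw]
  LT 150: heading 315 -> 105
  LT 329: heading 105 -> 74
  REPEAT 2 [
    -- iteration 1/2 --
    RT 30: heading 74 -> 44
    FD 14: (1.172,3.828) -> (11.242,13.554) [heading=44, draw]
    FD 6: (11.242,13.554) -> (15.558,17.722) [heading=44, draw]
    -- iteration 2/2 --
    RT 30: heading 44 -> 14
    FD 14: (15.558,17.722) -> (29.143,21.109) [heading=14, draw]
    FD 6: (29.143,21.109) -> (34.964,22.56) [heading=14, draw]
  ]
  -- iteration 2/3 --
  BK 4: (34.964,22.56) -> (31.083,21.592) [heading=14, draw]
  LT 150: heading 14 -> 164
  LT 329: heading 164 -> 133
  REPEAT 2 [
    -- iteration 1/2 --
    RT 30: heading 133 -> 103
    FD 14: (31.083,21.592) -> (27.934,35.234) [heading=103, draw]
    FD 6: (27.934,35.234) -> (26.584,41.08) [heading=103, draw]
    -- iteration 2/2 --
    RT 30: heading 103 -> 73
    FD 14: (26.584,41.08) -> (30.677,54.468) [heading=73, draw]
    FD 6: (30.677,54.468) -> (32.432,60.206) [heading=73, draw]
  ]
  -- iteration 3/3 --
  BK 4: (32.432,60.206) -> (31.262,56.381) [heading=73, draw]
  LT 150: heading 73 -> 223
  LT 329: heading 223 -> 192
  REPEAT 2 [
    -- iteration 1/2 --
    RT 30: heading 192 -> 162
    FD 14: (31.262,56.381) -> (17.947,60.707) [heading=162, draw]
    FD 6: (17.947,60.707) -> (12.241,62.561) [heading=162, draw]
    -- iteration 2/2 --
    RT 30: heading 162 -> 132
    FD 14: (12.241,62.561) -> (2.873,72.965) [heading=132, draw]
    FD 6: (2.873,72.965) -> (-1.142,77.424) [heading=132, draw]
  ]
]
Final: pos=(-1.142,77.424), heading=132, 15 segment(s) drawn

Segment endpoints: x in {-1.142, 1.172, 2.873, 4, 11.242, 12.241, 15.558, 17.947, 26.584, 27.934, 29.143, 30.677, 31.083, 31.262, 32.432, 34.964}, y in {1, 3.828, 13.554, 17.722, 21.109, 21.592, 22.56, 35.234, 41.08, 54.468, 56.381, 60.206, 60.707, 62.561, 72.965, 77.424}
xmin=-1.142, ymin=1, xmax=34.964, ymax=77.424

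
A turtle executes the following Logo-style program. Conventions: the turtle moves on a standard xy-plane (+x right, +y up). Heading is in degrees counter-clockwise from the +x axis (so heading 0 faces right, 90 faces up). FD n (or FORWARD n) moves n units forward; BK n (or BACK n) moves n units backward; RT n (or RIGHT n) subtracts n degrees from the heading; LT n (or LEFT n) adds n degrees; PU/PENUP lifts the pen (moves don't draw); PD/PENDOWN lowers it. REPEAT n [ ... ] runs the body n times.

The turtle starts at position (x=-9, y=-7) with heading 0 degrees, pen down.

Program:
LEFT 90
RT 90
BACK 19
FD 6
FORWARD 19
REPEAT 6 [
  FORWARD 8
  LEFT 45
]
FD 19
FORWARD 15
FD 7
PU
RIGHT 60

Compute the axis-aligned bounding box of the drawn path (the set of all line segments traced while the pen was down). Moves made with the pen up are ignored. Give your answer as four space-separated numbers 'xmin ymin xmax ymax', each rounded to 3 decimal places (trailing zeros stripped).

Executing turtle program step by step:
Start: pos=(-9,-7), heading=0, pen down
LT 90: heading 0 -> 90
RT 90: heading 90 -> 0
BK 19: (-9,-7) -> (-28,-7) [heading=0, draw]
FD 6: (-28,-7) -> (-22,-7) [heading=0, draw]
FD 19: (-22,-7) -> (-3,-7) [heading=0, draw]
REPEAT 6 [
  -- iteration 1/6 --
  FD 8: (-3,-7) -> (5,-7) [heading=0, draw]
  LT 45: heading 0 -> 45
  -- iteration 2/6 --
  FD 8: (5,-7) -> (10.657,-1.343) [heading=45, draw]
  LT 45: heading 45 -> 90
  -- iteration 3/6 --
  FD 8: (10.657,-1.343) -> (10.657,6.657) [heading=90, draw]
  LT 45: heading 90 -> 135
  -- iteration 4/6 --
  FD 8: (10.657,6.657) -> (5,12.314) [heading=135, draw]
  LT 45: heading 135 -> 180
  -- iteration 5/6 --
  FD 8: (5,12.314) -> (-3,12.314) [heading=180, draw]
  LT 45: heading 180 -> 225
  -- iteration 6/6 --
  FD 8: (-3,12.314) -> (-8.657,6.657) [heading=225, draw]
  LT 45: heading 225 -> 270
]
FD 19: (-8.657,6.657) -> (-8.657,-12.343) [heading=270, draw]
FD 15: (-8.657,-12.343) -> (-8.657,-27.343) [heading=270, draw]
FD 7: (-8.657,-27.343) -> (-8.657,-34.343) [heading=270, draw]
PU: pen up
RT 60: heading 270 -> 210
Final: pos=(-8.657,-34.343), heading=210, 12 segment(s) drawn

Segment endpoints: x in {-28, -22, -9, -8.657, -8.657, -8.657, -8.657, -3, 5, 10.657}, y in {-34.343, -27.343, -12.343, -7, -1.343, 6.657, 6.657, 12.314, 12.314}
xmin=-28, ymin=-34.343, xmax=10.657, ymax=12.314

Answer: -28 -34.343 10.657 12.314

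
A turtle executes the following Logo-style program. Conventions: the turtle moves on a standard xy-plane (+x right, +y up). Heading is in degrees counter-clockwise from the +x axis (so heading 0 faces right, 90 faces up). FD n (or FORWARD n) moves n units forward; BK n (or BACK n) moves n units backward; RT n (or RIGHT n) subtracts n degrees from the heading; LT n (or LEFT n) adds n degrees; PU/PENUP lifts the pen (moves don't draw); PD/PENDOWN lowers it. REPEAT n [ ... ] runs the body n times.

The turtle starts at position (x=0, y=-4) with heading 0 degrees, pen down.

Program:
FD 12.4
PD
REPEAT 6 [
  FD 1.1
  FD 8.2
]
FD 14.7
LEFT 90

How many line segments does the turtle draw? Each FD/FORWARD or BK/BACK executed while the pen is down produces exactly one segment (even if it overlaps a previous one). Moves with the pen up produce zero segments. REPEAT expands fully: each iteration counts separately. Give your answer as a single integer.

Executing turtle program step by step:
Start: pos=(0,-4), heading=0, pen down
FD 12.4: (0,-4) -> (12.4,-4) [heading=0, draw]
PD: pen down
REPEAT 6 [
  -- iteration 1/6 --
  FD 1.1: (12.4,-4) -> (13.5,-4) [heading=0, draw]
  FD 8.2: (13.5,-4) -> (21.7,-4) [heading=0, draw]
  -- iteration 2/6 --
  FD 1.1: (21.7,-4) -> (22.8,-4) [heading=0, draw]
  FD 8.2: (22.8,-4) -> (31,-4) [heading=0, draw]
  -- iteration 3/6 --
  FD 1.1: (31,-4) -> (32.1,-4) [heading=0, draw]
  FD 8.2: (32.1,-4) -> (40.3,-4) [heading=0, draw]
  -- iteration 4/6 --
  FD 1.1: (40.3,-4) -> (41.4,-4) [heading=0, draw]
  FD 8.2: (41.4,-4) -> (49.6,-4) [heading=0, draw]
  -- iteration 5/6 --
  FD 1.1: (49.6,-4) -> (50.7,-4) [heading=0, draw]
  FD 8.2: (50.7,-4) -> (58.9,-4) [heading=0, draw]
  -- iteration 6/6 --
  FD 1.1: (58.9,-4) -> (60,-4) [heading=0, draw]
  FD 8.2: (60,-4) -> (68.2,-4) [heading=0, draw]
]
FD 14.7: (68.2,-4) -> (82.9,-4) [heading=0, draw]
LT 90: heading 0 -> 90
Final: pos=(82.9,-4), heading=90, 14 segment(s) drawn
Segments drawn: 14

Answer: 14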